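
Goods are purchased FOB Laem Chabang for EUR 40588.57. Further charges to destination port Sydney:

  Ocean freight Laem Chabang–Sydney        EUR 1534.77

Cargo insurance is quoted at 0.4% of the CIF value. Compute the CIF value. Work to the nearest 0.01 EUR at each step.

Let C be the CIF value. C = FOB price + freight + 0.4% × C
C − 0.4% × C = 40588.57 + 1534.77
0.996 × C = 42123.34
C = 42123.34 / 0.996 = 42292.51
Insurance premium = 0.4% × 42292.51 = 169.17

CIF value: EUR 42292.51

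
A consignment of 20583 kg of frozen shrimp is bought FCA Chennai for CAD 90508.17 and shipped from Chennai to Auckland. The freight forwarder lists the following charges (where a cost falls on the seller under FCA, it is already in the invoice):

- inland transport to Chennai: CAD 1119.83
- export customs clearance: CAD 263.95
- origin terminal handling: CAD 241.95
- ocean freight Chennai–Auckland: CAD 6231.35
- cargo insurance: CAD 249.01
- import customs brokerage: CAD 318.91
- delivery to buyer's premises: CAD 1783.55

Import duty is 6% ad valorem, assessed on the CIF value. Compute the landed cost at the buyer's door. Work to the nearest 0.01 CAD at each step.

Total landed cost: CAD 105166.77

FCA: the seller delivers export-cleared goods to the carrier; the buyer bears costs from that point.
Already in the invoice (seller's account under FCA): inland to port, export clearance — exclude.
CIF value = FCA price + origin terminal + freight + insurance = 90508.17 + 241.95 + 6231.35 + 249.01 = 97230.48
Import duty = 97230.48 × 6% = 5833.83
Buyer bears: origin terminal 241.95 + freight 6231.35 + insurance 249.01 + brokerage 318.91 + delivery 1783.55 + duty 5833.83 = 14658.60
Landed cost = invoice 90508.17 + 14658.60 = 105166.77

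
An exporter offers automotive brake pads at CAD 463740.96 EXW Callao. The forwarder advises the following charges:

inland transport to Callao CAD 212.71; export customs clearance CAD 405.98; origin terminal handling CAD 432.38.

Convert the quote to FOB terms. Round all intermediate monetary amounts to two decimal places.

From EXW to FOB, the seller additionally bears: inland to port, export clearance, origin terminal.
FOB price = 463740.96 + 212.71 + 405.98 + 432.38 = 464792.03

FOB price: CAD 464792.03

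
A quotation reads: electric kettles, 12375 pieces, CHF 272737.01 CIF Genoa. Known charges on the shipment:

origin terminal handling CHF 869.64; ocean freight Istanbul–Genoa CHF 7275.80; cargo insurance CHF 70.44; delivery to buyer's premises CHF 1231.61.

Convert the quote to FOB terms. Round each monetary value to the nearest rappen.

FOB price: CHF 265390.77

Not relevant to the conversion: origin terminal — on the seller under both CIF and FOB; already in the CIF price and stays in the FOB price. delivery — on the buyer under both terms; not part of either seller's price.
From CIF to FOB, the seller no longer bears: freight, insurance.
FOB price = 272737.01 − 7275.80 − 70.44 = 265390.77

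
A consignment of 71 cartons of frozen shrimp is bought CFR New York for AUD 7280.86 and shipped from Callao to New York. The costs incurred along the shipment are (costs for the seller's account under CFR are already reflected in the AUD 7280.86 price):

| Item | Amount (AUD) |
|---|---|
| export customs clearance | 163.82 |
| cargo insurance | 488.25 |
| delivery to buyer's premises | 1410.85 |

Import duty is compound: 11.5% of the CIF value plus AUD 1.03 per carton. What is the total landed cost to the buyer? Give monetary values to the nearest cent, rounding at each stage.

CFR: the seller pays costs through ocean freight to the destination port, but not insurance.
Already in the invoice (seller's account under CFR): export clearance — exclude.
CIF value = CFR price + insurance = 7280.86 + 488.25 = 7769.11
Ad valorem component: 7769.11 × 11.5% = 893.45
Specific component: 71 × 1.03 = 73.13
Import duty = 893.45 + 73.13 = 966.58
Buyer bears: insurance 488.25 + delivery 1410.85 + duty 966.58 = 2865.68
Landed cost = invoice 7280.86 + 2865.68 = 10146.54

Total landed cost: AUD 10146.54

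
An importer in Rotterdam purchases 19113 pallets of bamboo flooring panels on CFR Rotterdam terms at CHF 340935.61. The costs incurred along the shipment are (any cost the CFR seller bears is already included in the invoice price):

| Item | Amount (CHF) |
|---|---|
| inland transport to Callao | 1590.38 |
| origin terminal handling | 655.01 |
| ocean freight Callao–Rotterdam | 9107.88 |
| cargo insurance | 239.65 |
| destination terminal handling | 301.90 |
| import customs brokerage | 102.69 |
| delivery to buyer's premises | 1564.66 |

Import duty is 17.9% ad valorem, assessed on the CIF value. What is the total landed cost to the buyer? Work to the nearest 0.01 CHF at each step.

Total landed cost: CHF 404214.88

CFR: the seller pays costs through ocean freight to the destination port, but not insurance.
Already in the invoice (seller's account under CFR): inland to port, origin terminal, freight — exclude.
CIF value = CFR price + insurance = 340935.61 + 239.65 = 341175.26
Import duty = 341175.26 × 17.9% = 61070.37
Buyer bears: insurance 239.65 + destination terminal 301.90 + brokerage 102.69 + delivery 1564.66 + duty 61070.37 = 63279.27
Landed cost = invoice 340935.61 + 63279.27 = 404214.88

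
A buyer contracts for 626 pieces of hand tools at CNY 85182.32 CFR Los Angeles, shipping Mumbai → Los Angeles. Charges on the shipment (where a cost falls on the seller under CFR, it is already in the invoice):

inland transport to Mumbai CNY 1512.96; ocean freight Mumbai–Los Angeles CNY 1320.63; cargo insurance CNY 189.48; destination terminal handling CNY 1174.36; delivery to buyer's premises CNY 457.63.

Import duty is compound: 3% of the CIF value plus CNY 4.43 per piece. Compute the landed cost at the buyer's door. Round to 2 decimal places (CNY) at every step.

Total landed cost: CNY 92338.12

CFR: the seller pays costs through ocean freight to the destination port, but not insurance.
Already in the invoice (seller's account under CFR): inland to port, freight — exclude.
CIF value = CFR price + insurance = 85182.32 + 189.48 = 85371.80
Ad valorem component: 85371.80 × 3% = 2561.15
Specific component: 626 × 4.43 = 2773.18
Import duty = 2561.15 + 2773.18 = 5334.33
Buyer bears: insurance 189.48 + destination terminal 1174.36 + delivery 457.63 + duty 5334.33 = 7155.80
Landed cost = invoice 85182.32 + 7155.80 = 92338.12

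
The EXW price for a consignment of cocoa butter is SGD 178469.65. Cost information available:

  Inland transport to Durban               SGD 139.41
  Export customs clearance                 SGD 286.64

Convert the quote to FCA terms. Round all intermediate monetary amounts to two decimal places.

From EXW to FCA, the seller additionally bears: inland to port, export clearance.
FCA price = 178469.65 + 139.41 + 286.64 = 178895.70

FCA price: SGD 178895.70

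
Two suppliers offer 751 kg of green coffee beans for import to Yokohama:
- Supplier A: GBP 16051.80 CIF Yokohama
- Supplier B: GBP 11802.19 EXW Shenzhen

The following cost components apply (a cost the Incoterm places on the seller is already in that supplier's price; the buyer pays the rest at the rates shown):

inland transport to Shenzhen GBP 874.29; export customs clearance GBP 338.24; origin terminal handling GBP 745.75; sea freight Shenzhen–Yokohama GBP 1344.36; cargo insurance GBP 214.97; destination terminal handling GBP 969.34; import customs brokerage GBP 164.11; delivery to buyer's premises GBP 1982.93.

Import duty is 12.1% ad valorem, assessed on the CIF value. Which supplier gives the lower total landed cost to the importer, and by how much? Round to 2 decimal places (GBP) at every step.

Supplier A (CIF):
The CIF price already equals the CIF value: 16051.80
Import duty = 16051.80 × 12.1% = 1942.27
Buyer bears (A): 969.34 + 164.11 + 1982.93 = 3116.38
Landed cost (A) = invoice 16051.80 + 3116.38 + duty 1942.27 = 21110.45
Supplier B (EXW):
CIF value = EXW price + inland to port + export clearance + origin terminal + freight + insurance = 11802.19 + 874.29 + 338.24 + 745.75 + 1344.36 + 214.97 = 15319.80
Import duty = 15319.80 × 12.1% = 1853.70
Buyer bears (B): 874.29 + 338.24 + 745.75 + 1344.36 + 214.97 + 969.34 + 164.11 + 1982.93 = 6633.99
Landed cost (B) = invoice 11802.19 + 6633.99 + duty 1853.70 = 20289.88
Difference = |21110.45 − 20289.88| = 820.57

Supplier B is cheaper by GBP 820.57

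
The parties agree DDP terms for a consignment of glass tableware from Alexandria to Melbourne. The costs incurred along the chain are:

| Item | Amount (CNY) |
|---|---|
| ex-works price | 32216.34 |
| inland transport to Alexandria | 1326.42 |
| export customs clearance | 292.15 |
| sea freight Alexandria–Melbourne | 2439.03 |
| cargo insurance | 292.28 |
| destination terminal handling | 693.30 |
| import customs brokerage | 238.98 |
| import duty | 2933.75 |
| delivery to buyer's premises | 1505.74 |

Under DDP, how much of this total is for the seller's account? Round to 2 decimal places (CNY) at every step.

DDP: the seller bears all costs including import duty.
Seller's account: goods 32216.34 + inland to port 1326.42 + export clearance 292.15 + freight 2439.03 + insurance 292.28 + destination terminal 693.30 + brokerage 238.98 + duty 2933.75 + delivery 1505.74 = 41937.99
Buyer's account: 0.00

Seller's account: CNY 41937.99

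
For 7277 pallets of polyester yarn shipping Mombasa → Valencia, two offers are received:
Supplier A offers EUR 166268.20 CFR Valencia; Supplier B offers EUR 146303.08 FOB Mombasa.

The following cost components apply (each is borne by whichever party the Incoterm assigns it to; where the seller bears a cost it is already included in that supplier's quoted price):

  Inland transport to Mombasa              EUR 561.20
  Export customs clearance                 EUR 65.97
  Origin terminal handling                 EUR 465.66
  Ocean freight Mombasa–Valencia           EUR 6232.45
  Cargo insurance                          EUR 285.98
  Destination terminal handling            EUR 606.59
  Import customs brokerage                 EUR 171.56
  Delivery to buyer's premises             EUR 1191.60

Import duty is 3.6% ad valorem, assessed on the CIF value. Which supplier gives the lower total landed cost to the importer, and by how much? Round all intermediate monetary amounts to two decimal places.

Supplier B is cheaper by EUR 14227.05

Supplier A (CFR):
CIF value = CFR price + insurance = 166268.20 + 285.98 = 166554.18
Import duty = 166554.18 × 3.6% = 5995.95
Buyer bears (A): 285.98 + 606.59 + 171.56 + 1191.60 = 2255.73
Landed cost (A) = invoice 166268.20 + 2255.73 + duty 5995.95 = 174519.88
Supplier B (FOB):
CIF value = FOB price + freight + insurance = 146303.08 + 6232.45 + 285.98 = 152821.51
Import duty = 152821.51 × 3.6% = 5501.57
Buyer bears (B): 6232.45 + 285.98 + 606.59 + 171.56 + 1191.60 = 8488.18
Landed cost (B) = invoice 146303.08 + 8488.18 + duty 5501.57 = 160292.83
Difference = |174519.88 − 160292.83| = 14227.05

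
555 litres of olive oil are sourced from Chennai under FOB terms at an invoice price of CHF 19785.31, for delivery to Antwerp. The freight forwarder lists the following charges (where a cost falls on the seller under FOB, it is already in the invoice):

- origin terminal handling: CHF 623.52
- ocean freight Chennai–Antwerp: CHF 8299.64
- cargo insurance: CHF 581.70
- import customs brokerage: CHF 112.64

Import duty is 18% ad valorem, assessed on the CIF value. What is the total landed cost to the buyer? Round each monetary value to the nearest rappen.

Total landed cost: CHF 33939.29

FOB: the seller bears costs until goods are on board at the origin port; the buyer bears freight, insurance and all costs thereafter.
Already in the invoice (seller's account under FOB): origin terminal — exclude.
CIF value = FOB price + freight + insurance = 19785.31 + 8299.64 + 581.70 = 28666.65
Import duty = 28666.65 × 18% = 5160.00
Buyer bears: freight 8299.64 + insurance 581.70 + brokerage 112.64 + duty 5160.00 = 14153.98
Landed cost = invoice 19785.31 + 14153.98 = 33939.29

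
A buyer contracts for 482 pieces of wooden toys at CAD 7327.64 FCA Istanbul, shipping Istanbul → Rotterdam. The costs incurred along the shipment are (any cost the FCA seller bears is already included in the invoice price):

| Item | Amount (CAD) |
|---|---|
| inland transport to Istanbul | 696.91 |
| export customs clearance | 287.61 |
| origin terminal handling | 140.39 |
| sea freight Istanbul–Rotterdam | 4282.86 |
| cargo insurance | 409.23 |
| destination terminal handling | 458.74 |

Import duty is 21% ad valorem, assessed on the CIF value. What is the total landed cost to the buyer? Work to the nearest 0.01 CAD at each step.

Total landed cost: CAD 15172.49

FCA: the seller delivers export-cleared goods to the carrier; the buyer bears costs from that point.
Already in the invoice (seller's account under FCA): inland to port, export clearance — exclude.
CIF value = FCA price + origin terminal + freight + insurance = 7327.64 + 140.39 + 4282.86 + 409.23 = 12160.12
Import duty = 12160.12 × 21% = 2553.63
Buyer bears: origin terminal 140.39 + freight 4282.86 + insurance 409.23 + destination terminal 458.74 + duty 2553.63 = 7844.85
Landed cost = invoice 7327.64 + 7844.85 = 15172.49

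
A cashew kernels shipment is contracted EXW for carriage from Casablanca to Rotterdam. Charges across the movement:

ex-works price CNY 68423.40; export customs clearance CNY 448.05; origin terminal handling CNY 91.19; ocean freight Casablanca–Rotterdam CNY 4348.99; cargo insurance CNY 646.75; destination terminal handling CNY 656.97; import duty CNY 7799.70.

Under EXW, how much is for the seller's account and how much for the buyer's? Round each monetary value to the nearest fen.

Seller: CNY 68423.40; buyer: CNY 13991.65

EXW: the seller makes goods available at their premises; the buyer bears all onward costs.
Seller's account: goods 68423.40 = 68423.40
Buyer's account: export clearance 448.05 + origin terminal 91.19 + freight 4348.99 + insurance 646.75 + destination terminal 656.97 + duty 7799.70 = 13991.65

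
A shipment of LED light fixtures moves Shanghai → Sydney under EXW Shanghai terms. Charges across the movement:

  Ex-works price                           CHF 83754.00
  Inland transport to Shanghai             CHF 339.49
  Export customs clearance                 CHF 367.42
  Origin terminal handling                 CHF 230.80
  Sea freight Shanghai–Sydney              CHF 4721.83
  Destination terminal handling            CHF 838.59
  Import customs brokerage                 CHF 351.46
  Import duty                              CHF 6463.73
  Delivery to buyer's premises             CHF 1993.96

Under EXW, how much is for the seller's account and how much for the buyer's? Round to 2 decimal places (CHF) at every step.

Seller: CHF 83754.00; buyer: CHF 15307.28

EXW: the seller makes goods available at their premises; the buyer bears all onward costs.
Seller's account: goods 83754.00 = 83754.00
Buyer's account: inland to port 339.49 + export clearance 367.42 + origin terminal 230.80 + freight 4721.83 + destination terminal 838.59 + brokerage 351.46 + duty 6463.73 + delivery 1993.96 = 15307.28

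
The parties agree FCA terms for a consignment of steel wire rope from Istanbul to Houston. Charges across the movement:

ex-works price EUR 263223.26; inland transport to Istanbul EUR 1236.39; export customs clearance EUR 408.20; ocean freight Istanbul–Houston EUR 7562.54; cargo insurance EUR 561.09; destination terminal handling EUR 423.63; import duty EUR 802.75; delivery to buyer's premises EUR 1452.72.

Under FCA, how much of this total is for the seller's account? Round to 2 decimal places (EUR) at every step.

Seller's account: EUR 264867.85

FCA: the seller delivers export-cleared goods to the carrier; the buyer bears costs from that point.
Seller's account: goods 263223.26 + inland to port 1236.39 + export clearance 408.20 = 264867.85
Buyer's account: freight 7562.54 + insurance 561.09 + destination terminal 423.63 + duty 802.75 + delivery 1452.72 = 10802.73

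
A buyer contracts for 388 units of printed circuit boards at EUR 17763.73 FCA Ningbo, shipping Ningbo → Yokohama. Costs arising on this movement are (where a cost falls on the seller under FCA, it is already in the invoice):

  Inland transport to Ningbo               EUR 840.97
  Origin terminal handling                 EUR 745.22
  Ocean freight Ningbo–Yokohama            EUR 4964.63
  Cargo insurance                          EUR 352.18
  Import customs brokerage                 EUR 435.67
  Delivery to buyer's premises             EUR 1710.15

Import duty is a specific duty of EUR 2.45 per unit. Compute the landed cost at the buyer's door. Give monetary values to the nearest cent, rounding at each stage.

Total landed cost: EUR 26922.18

FCA: the seller delivers export-cleared goods to the carrier; the buyer bears costs from that point.
Already in the invoice (seller's account under FCA): inland to port — exclude.
CIF value = FCA price + origin terminal + freight + insurance = 17763.73 + 745.22 + 4964.63 + 352.18 = 23825.76
Import duty = 388 × 2.45 = 950.60
Buyer bears: origin terminal 745.22 + freight 4964.63 + insurance 352.18 + brokerage 435.67 + delivery 1710.15 + duty 950.60 = 9158.45
Landed cost = invoice 17763.73 + 9158.45 = 26922.18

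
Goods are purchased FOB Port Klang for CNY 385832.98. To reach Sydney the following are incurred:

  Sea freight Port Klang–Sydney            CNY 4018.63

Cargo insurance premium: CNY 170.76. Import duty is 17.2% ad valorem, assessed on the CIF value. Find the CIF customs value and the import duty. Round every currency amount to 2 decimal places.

CIF = FOB price + freight + insurance
CIF = 385832.98 + 4018.63 + 170.76 = 390022.37
Import duty = 390022.37 × 17.2% = 67083.85

CIF value: CNY 390022.37; import duty: CNY 67083.85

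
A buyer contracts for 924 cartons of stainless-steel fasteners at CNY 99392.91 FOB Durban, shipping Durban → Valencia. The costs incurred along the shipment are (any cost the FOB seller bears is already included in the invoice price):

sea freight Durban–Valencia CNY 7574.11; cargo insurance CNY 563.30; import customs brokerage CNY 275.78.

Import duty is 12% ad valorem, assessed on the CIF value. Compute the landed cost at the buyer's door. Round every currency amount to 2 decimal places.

FOB: the seller bears costs until goods are on board at the origin port; the buyer bears freight, insurance and all costs thereafter.
CIF value = FOB price + freight + insurance = 99392.91 + 7574.11 + 563.30 = 107530.32
Import duty = 107530.32 × 12% = 12903.64
Buyer bears: freight 7574.11 + insurance 563.30 + brokerage 275.78 + duty 12903.64 = 21316.83
Landed cost = invoice 99392.91 + 21316.83 = 120709.74

Total landed cost: CNY 120709.74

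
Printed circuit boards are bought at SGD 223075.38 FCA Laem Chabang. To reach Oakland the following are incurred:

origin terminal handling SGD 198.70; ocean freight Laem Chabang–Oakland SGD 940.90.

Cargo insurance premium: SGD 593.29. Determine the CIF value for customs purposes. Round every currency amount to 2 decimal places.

CIF = FCA price + pre-shipment costs + freight + insurance
CIF = 223075.38 + 198.70 + 940.90 + 593.29 = 224808.27

CIF value: SGD 224808.27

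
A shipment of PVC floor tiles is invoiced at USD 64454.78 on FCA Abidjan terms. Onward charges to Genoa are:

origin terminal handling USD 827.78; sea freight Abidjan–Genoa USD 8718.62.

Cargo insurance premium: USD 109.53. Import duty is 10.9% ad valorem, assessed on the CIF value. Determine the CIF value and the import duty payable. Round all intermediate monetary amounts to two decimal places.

CIF = FCA price + pre-shipment costs + freight + insurance
CIF = 64454.78 + 827.78 + 8718.62 + 109.53 = 74110.71
Import duty = 74110.71 × 10.9% = 8078.07

CIF value: USD 74110.71; import duty: USD 8078.07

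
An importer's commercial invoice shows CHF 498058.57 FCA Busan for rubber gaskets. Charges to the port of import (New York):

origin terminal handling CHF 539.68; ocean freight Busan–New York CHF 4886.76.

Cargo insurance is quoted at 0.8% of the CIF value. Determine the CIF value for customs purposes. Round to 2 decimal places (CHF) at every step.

Let C be the CIF value. C = FCA price + pre-shipment costs + freight + 0.8% × C
C − 0.8% × C = 498058.57 + 539.68 + 4886.76
0.992 × C = 503485.01
C = 503485.01 / 0.992 = 507545.37
Insurance premium = 0.8% × 507545.37 = 4060.36

CIF value: CHF 507545.37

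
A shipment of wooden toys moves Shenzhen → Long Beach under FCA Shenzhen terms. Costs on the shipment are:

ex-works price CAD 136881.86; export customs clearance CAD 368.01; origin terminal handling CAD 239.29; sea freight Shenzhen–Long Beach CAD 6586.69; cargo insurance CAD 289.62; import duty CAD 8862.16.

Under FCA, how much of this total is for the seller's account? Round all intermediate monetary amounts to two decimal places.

FCA: the seller delivers export-cleared goods to the carrier; the buyer bears costs from that point.
Seller's account: goods 136881.86 + export clearance 368.01 = 137249.87
Buyer's account: origin terminal 239.29 + freight 6586.69 + insurance 289.62 + duty 8862.16 = 15977.76

Seller's account: CAD 137249.87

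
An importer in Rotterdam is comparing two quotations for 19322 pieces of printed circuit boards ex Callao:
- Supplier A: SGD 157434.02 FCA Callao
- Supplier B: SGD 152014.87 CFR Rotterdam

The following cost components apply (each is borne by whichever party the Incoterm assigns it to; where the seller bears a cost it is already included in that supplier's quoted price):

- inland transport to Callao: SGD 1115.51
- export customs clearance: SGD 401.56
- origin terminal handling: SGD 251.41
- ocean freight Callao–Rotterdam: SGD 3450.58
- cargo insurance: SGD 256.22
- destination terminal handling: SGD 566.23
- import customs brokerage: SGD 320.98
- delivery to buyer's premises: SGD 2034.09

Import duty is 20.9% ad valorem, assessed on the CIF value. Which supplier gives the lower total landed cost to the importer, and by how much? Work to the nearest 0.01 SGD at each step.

Supplier A (FCA):
CIF value = FCA price + origin terminal + freight + insurance = 157434.02 + 251.41 + 3450.58 + 256.22 = 161392.23
Import duty = 161392.23 × 20.9% = 33730.98
Buyer bears (A): 251.41 + 3450.58 + 256.22 + 566.23 + 320.98 + 2034.09 = 6879.51
Landed cost (A) = invoice 157434.02 + 6879.51 + duty 33730.98 = 198044.51
Supplier B (CFR):
CIF value = CFR price + insurance = 152014.87 + 256.22 = 152271.09
Import duty = 152271.09 × 20.9% = 31824.66
Buyer bears (B): 256.22 + 566.23 + 320.98 + 2034.09 = 3177.52
Landed cost (B) = invoice 152014.87 + 3177.52 + duty 31824.66 = 187017.05
Difference = |198044.51 − 187017.05| = 11027.46

Supplier B is cheaper by SGD 11027.46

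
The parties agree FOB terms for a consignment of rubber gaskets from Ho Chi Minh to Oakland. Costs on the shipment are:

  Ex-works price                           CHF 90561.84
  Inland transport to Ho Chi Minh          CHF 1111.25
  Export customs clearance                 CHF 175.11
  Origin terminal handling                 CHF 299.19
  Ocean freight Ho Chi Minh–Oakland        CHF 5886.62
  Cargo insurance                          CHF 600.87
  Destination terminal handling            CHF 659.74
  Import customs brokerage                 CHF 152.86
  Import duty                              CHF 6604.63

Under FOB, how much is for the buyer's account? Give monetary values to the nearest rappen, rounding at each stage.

FOB: the seller bears costs until goods are on board at the origin port; the buyer bears freight, insurance and all costs thereafter.
Seller's account: goods 90561.84 + inland to port 1111.25 + export clearance 175.11 + origin terminal 299.19 = 92147.39
Buyer's account: freight 5886.62 + insurance 600.87 + destination terminal 659.74 + brokerage 152.86 + duty 6604.63 = 13904.72

Buyer's account: CHF 13904.72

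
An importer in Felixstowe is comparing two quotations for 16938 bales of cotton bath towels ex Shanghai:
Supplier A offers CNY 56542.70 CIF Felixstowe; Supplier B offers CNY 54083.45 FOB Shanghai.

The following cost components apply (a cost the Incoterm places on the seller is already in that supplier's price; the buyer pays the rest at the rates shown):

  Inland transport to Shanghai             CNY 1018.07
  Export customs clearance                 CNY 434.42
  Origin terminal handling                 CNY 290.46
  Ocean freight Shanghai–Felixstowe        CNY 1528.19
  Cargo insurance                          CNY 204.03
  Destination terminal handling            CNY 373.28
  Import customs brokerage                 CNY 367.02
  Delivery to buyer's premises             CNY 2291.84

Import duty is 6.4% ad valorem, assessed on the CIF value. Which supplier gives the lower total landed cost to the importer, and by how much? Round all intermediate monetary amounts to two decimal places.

Supplier A (CIF):
The CIF price already equals the CIF value: 56542.70
Import duty = 56542.70 × 6.4% = 3618.73
Buyer bears (A): 373.28 + 367.02 + 2291.84 = 3032.14
Landed cost (A) = invoice 56542.70 + 3032.14 + duty 3618.73 = 63193.57
Supplier B (FOB):
CIF value = FOB price + freight + insurance = 54083.45 + 1528.19 + 204.03 = 55815.67
Import duty = 55815.67 × 6.4% = 3572.20
Buyer bears (B): 1528.19 + 204.03 + 373.28 + 367.02 + 2291.84 = 4764.36
Landed cost (B) = invoice 54083.45 + 4764.36 + duty 3572.20 = 62420.01
Difference = |63193.57 − 62420.01| = 773.56

Supplier B is cheaper by CNY 773.56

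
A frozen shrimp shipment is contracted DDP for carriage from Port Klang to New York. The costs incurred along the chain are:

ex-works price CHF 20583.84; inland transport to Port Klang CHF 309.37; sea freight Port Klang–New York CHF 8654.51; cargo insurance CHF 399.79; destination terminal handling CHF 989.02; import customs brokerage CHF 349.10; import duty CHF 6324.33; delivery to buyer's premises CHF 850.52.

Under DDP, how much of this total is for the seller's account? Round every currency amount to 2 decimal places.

Seller's account: CHF 38460.48

DDP: the seller bears all costs including import duty.
Seller's account: goods 20583.84 + inland to port 309.37 + freight 8654.51 + insurance 399.79 + destination terminal 989.02 + brokerage 349.10 + duty 6324.33 + delivery 850.52 = 38460.48
Buyer's account: 0.00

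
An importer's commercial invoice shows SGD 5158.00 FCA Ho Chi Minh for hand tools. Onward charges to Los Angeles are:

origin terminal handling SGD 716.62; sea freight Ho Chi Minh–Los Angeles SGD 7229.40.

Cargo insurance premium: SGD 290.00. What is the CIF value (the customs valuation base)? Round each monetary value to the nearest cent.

CIF value: SGD 13394.02

CIF = FCA price + pre-shipment costs + freight + insurance
CIF = 5158.00 + 716.62 + 7229.40 + 290.00 = 13394.02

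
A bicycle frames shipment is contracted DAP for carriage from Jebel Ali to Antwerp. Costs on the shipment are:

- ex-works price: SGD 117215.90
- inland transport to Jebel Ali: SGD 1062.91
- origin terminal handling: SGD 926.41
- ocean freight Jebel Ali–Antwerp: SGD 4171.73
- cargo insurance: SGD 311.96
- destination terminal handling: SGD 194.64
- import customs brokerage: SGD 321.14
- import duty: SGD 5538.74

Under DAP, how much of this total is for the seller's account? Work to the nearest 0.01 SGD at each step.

Seller's account: SGD 123883.55

DAP: the seller bears all costs to the named destination except import duty and clearance.
Seller's account: goods 117215.90 + inland to port 1062.91 + origin terminal 926.41 + freight 4171.73 + insurance 311.96 + destination terminal 194.64 = 123883.55
Buyer's account: brokerage 321.14 + duty 5538.74 = 5859.88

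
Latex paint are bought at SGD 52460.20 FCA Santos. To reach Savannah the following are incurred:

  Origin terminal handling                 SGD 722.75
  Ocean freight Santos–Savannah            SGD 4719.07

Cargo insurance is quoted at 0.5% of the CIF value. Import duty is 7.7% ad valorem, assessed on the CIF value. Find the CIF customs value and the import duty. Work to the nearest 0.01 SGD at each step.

CIF value: SGD 58192.98; import duty: SGD 4480.86

Let C be the CIF value. C = FCA price + pre-shipment costs + freight + 0.5% × C
C − 0.5% × C = 52460.20 + 722.75 + 4719.07
0.995 × C = 57902.02
C = 57902.02 / 0.995 = 58192.98
Insurance premium = 0.5% × 58192.98 = 290.96
Import duty = 58192.98 × 7.7% = 4480.86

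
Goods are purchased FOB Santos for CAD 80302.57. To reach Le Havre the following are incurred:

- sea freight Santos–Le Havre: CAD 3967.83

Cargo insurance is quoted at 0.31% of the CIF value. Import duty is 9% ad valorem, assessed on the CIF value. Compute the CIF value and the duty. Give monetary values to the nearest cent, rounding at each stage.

CIF value: CAD 84532.45; import duty: CAD 7607.92

Let C be the CIF value. C = FOB price + freight + 0.31% × C
C − 0.31% × C = 80302.57 + 3967.83
0.9969 × C = 84270.40
C = 84270.40 / 0.9969 = 84532.45
Insurance premium = 0.31% × 84532.45 = 262.05
Import duty = 84532.45 × 9% = 7607.92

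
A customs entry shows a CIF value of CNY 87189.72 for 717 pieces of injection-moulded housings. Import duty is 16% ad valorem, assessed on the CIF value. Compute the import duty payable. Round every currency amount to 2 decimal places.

Import duty: CNY 13950.36

Import duty = 87189.72 × 16% = 13950.36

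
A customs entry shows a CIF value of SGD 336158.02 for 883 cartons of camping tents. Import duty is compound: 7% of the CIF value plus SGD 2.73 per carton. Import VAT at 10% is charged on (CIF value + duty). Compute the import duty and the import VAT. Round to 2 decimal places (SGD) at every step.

Ad valorem component: 336158.02 × 7% = 23531.06
Specific component: 883 × 2.73 = 2410.59
Import duty = 23531.06 + 2410.59 = 25941.65
VAT base = CIF + duty = 336158.02 + 25941.65 = 362099.67
Import VAT = 362099.67 × 10% = 36209.97

Import duty: SGD 25941.65; import VAT: SGD 36209.97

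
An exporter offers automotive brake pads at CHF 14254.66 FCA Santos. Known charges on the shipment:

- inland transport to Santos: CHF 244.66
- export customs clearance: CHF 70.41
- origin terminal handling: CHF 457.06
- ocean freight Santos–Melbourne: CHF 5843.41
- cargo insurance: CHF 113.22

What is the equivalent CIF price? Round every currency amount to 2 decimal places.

CIF price: CHF 20668.35

Not relevant to the conversion: export clearance, inland to port — on the seller under both FCA and CIF; already in the FCA price and stays in the CIF price.
From FCA to CIF, the seller additionally bears: origin terminal, freight, insurance.
CIF price = 14254.66 + 457.06 + 5843.41 + 113.22 = 20668.35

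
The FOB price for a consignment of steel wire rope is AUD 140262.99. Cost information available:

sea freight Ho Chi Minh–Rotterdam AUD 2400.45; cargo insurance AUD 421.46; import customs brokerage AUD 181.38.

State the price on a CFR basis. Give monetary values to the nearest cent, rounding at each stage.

CFR price: AUD 142663.44

Not relevant to the conversion: insurance, brokerage — on the buyer under both terms; not part of either seller's price.
From FOB to CFR, the seller additionally bears: freight.
CFR price = 140262.99 + 2400.45 = 142663.44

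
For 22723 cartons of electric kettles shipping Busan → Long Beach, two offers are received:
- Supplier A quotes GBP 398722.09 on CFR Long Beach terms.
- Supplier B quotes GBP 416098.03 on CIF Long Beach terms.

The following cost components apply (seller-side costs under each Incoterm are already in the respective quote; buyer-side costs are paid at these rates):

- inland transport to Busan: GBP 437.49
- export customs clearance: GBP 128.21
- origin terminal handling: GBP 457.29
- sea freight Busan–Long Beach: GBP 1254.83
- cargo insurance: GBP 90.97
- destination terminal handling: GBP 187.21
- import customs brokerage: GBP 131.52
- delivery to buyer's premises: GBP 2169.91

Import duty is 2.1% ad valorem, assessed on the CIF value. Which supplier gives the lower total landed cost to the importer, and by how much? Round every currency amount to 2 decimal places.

Supplier A is cheaper by GBP 17647.96

Supplier A (CFR):
CIF value = CFR price + insurance = 398722.09 + 90.97 = 398813.06
Import duty = 398813.06 × 2.1% = 8375.07
Buyer bears (A): 90.97 + 187.21 + 131.52 + 2169.91 = 2579.61
Landed cost (A) = invoice 398722.09 + 2579.61 + duty 8375.07 = 409676.77
Supplier B (CIF):
The CIF price already equals the CIF value: 416098.03
Import duty = 416098.03 × 2.1% = 8738.06
Buyer bears (B): 187.21 + 131.52 + 2169.91 = 2488.64
Landed cost (B) = invoice 416098.03 + 2488.64 + duty 8738.06 = 427324.73
Difference = |409676.77 − 427324.73| = 17647.96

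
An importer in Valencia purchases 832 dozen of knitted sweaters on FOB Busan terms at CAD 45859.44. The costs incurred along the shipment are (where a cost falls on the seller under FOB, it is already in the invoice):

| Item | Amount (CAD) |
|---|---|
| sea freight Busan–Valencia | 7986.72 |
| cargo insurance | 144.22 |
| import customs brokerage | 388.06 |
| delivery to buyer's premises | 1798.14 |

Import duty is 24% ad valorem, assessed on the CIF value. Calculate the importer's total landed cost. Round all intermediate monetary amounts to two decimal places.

Total landed cost: CAD 69134.27

FOB: the seller bears costs until goods are on board at the origin port; the buyer bears freight, insurance and all costs thereafter.
CIF value = FOB price + freight + insurance = 45859.44 + 7986.72 + 144.22 = 53990.38
Import duty = 53990.38 × 24% = 12957.69
Buyer bears: freight 7986.72 + insurance 144.22 + brokerage 388.06 + delivery 1798.14 + duty 12957.69 = 23274.83
Landed cost = invoice 45859.44 + 23274.83 = 69134.27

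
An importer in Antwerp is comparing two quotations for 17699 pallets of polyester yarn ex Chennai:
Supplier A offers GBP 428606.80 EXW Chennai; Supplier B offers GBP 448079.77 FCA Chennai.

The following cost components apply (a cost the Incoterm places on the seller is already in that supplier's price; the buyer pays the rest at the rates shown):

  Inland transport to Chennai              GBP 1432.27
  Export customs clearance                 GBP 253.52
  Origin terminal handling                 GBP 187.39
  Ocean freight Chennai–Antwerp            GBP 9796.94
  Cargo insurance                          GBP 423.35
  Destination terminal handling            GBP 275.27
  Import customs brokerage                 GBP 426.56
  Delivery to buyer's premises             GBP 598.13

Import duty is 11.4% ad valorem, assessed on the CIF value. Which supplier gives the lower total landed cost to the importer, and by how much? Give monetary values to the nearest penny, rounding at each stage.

Supplier A (EXW):
CIF value = EXW price + inland to port + export clearance + origin terminal + freight + insurance = 428606.80 + 1432.27 + 253.52 + 187.39 + 9796.94 + 423.35 = 440700.27
Import duty = 440700.27 × 11.4% = 50239.83
Buyer bears (A): 1432.27 + 253.52 + 187.39 + 9796.94 + 423.35 + 275.27 + 426.56 + 598.13 = 13393.43
Landed cost (A) = invoice 428606.80 + 13393.43 + duty 50239.83 = 492240.06
Supplier B (FCA):
CIF value = FCA price + origin terminal + freight + insurance = 448079.77 + 187.39 + 9796.94 + 423.35 = 458487.45
Import duty = 458487.45 × 11.4% = 52267.57
Buyer bears (B): 187.39 + 9796.94 + 423.35 + 275.27 + 426.56 + 598.13 = 11707.64
Landed cost (B) = invoice 448079.77 + 11707.64 + duty 52267.57 = 512054.98
Difference = |492240.06 − 512054.98| = 19814.92

Supplier A is cheaper by GBP 19814.92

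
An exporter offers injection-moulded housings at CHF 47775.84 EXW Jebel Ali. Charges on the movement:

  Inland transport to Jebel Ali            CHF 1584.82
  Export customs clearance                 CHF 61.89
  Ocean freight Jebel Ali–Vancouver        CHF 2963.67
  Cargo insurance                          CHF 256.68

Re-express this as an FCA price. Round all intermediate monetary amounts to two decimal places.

FCA price: CHF 49422.55

Not relevant to the conversion: insurance, freight — on the buyer under both terms; not part of either seller's price.
From EXW to FCA, the seller additionally bears: inland to port, export clearance.
FCA price = 47775.84 + 1584.82 + 61.89 = 49422.55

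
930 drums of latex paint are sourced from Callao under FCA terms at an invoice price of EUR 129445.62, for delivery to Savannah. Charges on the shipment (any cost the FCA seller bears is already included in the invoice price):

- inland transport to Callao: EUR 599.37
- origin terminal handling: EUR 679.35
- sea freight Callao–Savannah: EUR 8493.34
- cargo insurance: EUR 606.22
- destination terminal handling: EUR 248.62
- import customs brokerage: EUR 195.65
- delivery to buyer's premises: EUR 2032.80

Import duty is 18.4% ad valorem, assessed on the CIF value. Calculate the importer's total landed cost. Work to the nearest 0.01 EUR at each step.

FCA: the seller delivers export-cleared goods to the carrier; the buyer bears costs from that point.
Already in the invoice (seller's account under FCA): inland to port — exclude.
CIF value = FCA price + origin terminal + freight + insurance = 129445.62 + 679.35 + 8493.34 + 606.22 = 139224.53
Import duty = 139224.53 × 18.4% = 25617.31
Buyer bears: origin terminal 679.35 + freight 8493.34 + insurance 606.22 + destination terminal 248.62 + brokerage 195.65 + delivery 2032.80 + duty 25617.31 = 37873.29
Landed cost = invoice 129445.62 + 37873.29 = 167318.91

Total landed cost: EUR 167318.91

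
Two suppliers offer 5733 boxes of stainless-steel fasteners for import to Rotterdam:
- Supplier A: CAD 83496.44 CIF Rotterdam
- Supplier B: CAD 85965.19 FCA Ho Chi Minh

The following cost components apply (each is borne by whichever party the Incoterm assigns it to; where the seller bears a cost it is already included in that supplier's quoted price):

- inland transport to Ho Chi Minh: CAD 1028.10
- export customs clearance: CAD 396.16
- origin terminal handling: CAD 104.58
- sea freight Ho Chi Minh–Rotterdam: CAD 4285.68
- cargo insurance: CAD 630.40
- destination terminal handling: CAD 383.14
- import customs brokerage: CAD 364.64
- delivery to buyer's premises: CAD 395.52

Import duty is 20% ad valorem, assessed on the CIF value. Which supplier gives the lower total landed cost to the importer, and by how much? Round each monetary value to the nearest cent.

Supplier A (CIF):
The CIF price already equals the CIF value: 83496.44
Import duty = 83496.44 × 20% = 16699.29
Buyer bears (A): 383.14 + 364.64 + 395.52 = 1143.30
Landed cost (A) = invoice 83496.44 + 1143.30 + duty 16699.29 = 101339.03
Supplier B (FCA):
CIF value = FCA price + origin terminal + freight + insurance = 85965.19 + 104.58 + 4285.68 + 630.40 = 90985.85
Import duty = 90985.85 × 20% = 18197.17
Buyer bears (B): 104.58 + 4285.68 + 630.40 + 383.14 + 364.64 + 395.52 = 6163.96
Landed cost (B) = invoice 85965.19 + 6163.96 + duty 18197.17 = 110326.32
Difference = |101339.03 − 110326.32| = 8987.29

Supplier A is cheaper by CAD 8987.29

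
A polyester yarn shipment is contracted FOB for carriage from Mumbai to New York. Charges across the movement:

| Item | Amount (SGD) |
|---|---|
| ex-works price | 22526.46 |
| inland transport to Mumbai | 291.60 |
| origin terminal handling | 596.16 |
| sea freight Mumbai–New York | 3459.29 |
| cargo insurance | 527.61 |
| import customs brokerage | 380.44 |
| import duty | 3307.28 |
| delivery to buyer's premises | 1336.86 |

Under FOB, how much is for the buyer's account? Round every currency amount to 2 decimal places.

FOB: the seller bears costs until goods are on board at the origin port; the buyer bears freight, insurance and all costs thereafter.
Seller's account: goods 22526.46 + inland to port 291.60 + origin terminal 596.16 = 23414.22
Buyer's account: freight 3459.29 + insurance 527.61 + brokerage 380.44 + duty 3307.28 + delivery 1336.86 = 9011.48

Buyer's account: SGD 9011.48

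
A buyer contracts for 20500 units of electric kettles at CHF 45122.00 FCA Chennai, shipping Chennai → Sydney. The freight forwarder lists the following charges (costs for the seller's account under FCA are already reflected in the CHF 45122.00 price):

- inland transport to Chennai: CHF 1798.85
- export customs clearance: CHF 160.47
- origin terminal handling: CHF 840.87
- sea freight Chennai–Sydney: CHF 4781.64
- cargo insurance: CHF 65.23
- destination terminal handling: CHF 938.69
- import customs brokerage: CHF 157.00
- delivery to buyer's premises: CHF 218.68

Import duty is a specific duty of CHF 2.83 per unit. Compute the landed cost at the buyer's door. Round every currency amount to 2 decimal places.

Total landed cost: CHF 110139.11

FCA: the seller delivers export-cleared goods to the carrier; the buyer bears costs from that point.
Already in the invoice (seller's account under FCA): inland to port, export clearance — exclude.
CIF value = FCA price + origin terminal + freight + insurance = 45122.00 + 840.87 + 4781.64 + 65.23 = 50809.74
Import duty = 20500 × 2.83 = 58015.00
Buyer bears: origin terminal 840.87 + freight 4781.64 + insurance 65.23 + destination terminal 938.69 + brokerage 157.00 + delivery 218.68 + duty 58015.00 = 65017.11
Landed cost = invoice 45122.00 + 65017.11 = 110139.11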